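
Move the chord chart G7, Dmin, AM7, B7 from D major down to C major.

F7 Cmin GM7 A7

D major down to C major is a major second; each chord root moves by that interval while the quality stays the same.
G7: root G down a major second → F, giving F7.
Dmin: root D down a major second → C, giving Cmin.
AM7: root A down a major second → G, giving GM7.
B7: root B down a major second → A, giving A7.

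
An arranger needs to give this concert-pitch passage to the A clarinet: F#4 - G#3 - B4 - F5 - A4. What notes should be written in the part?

Written C4 sounds as A3 on the A clarinet, so concert pitches are written a minor third up.
F#4 becomes A4
G#3 becomes B3
B4 becomes D5
F5 becomes Ab5
A4 becomes C5

A4 B3 D5 Ab5 C5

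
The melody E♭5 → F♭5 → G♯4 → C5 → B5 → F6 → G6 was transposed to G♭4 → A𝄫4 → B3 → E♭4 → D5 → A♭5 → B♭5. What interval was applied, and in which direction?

down a major sixth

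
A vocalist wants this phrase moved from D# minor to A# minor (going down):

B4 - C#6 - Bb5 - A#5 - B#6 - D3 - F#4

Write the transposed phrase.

F#4 G#5 F5 E#5 F##6 A2 C#4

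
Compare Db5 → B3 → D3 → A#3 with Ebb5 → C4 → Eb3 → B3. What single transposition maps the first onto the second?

up a minor second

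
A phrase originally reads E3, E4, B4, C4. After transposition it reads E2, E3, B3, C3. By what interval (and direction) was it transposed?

From E3 to E2 is 8 letter names — an octave of some quality.
E2 to E3 is 12 semitones, which makes it a perfect octave; the second version is lower, so the direction is down.
Checking another pair — C4 → C3 — gives the same interval.

down a perfect octave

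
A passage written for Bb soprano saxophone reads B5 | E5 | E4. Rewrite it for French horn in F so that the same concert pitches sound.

First find concert pitch: the Bb soprano saxophone sounds a major second below written, so B5 E5 E4 sounds A5 D5 D4.
Then write for French horn in F: it sounds a perfect fifth below written, so the part must be a perfect fifth above concert.
A5 → E6
D5 → A5
D4 → A4

E6 A5 A4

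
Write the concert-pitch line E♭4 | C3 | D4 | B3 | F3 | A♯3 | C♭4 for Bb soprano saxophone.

The Bb soprano saxophone sounds a major second below written, so the written part must be a major second above concert — transpose each note up.
Eb4 gives F4
C3 gives D3
D4 gives E4
B3 gives C#4
F3 gives G3
A#3 gives B#3
Cb4 gives Db4

F4 D3 E4 C#4 G3 B#3 Db4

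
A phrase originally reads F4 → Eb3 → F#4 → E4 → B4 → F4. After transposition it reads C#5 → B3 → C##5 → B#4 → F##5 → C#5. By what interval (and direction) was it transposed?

up an augmented fifth

Take the first pair: F4 → C#5. F to C spans 5 letter names, so the interval is some kind of fifth.
F4 to C#5 is 8 semitones, which makes it an augmented fifth; the second version is higher, so the direction is up.
Checking another pair — F4 → C#5 — gives the same interval.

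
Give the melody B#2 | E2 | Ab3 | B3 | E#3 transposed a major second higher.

C##3 F#2 Bb3 C#4 F##3

B#2: a second up reaches C, and 2 semitones makes it C##3.
E2: a second up reaches F, and 2 semitones makes it F#2.
Ab3: a second up reaches B, and 2 semitones makes it Bb3.
B3 up a major second is C#4.
E#3: a second up reaches F, and 2 semitones makes it F##3.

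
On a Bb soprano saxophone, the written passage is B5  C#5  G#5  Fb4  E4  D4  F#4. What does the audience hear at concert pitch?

A5 B4 F#5 Ebb4 D4 C4 E4

The Bb soprano saxophone sounds a major second below written, so transpose each written note down a major second.
B5 to A5
C#5 to B4
G#5 to F#5
Fb4 to Ebb4
E4 to D4
D4 to C4
F#4 to E4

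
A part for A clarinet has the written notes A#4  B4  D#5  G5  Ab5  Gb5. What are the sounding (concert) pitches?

F##4 G#4 B#4 E5 F5 Eb5

The A clarinet sounds a minor third below written, so transpose each written note down a minor third.
A#4 gives F##4
B4 gives G#4
D#5 gives B#4
G5 gives E5
Ab5 gives F5
Gb5 gives Eb5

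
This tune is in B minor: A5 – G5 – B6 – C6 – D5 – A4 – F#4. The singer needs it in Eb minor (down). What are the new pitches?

Db5 Cb5 Eb6 Fb5 Gb4 Db4 Bb3

From B down to Eb is an augmented fifth; apply that to each pitch.
A5 → Db5
G5 → Cb5
B6 → Eb6
C6 → Fb5
D5 → Gb4
A4 → Db4
F#4 → Bb3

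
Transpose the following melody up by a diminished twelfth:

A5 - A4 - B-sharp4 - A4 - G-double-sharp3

A5 -> Eb7
A4 -> Eb6
B#4 -> F#6
A4 -> Eb6
G##3 -> D#5

Eb7 Eb6 F#6 Eb6 D#5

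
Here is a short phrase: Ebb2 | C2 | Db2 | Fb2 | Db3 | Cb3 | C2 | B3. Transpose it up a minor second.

Fbb2 Db2 Ebb2 Gbb2 Ebb3 Dbb3 Db2 C4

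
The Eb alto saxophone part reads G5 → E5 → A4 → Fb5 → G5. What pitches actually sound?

The Eb alto saxophone sounds a major sixth below written, so transpose each written note down a major sixth.
G5 becomes Bb4
E5 becomes G4
A4 becomes C4
Fb5 becomes Abb4
G5 becomes Bb4

Bb4 G4 C4 Abb4 Bb4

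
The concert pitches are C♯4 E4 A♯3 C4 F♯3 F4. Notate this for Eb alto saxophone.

A#4 C#5 F##4 A4 D#4 D5

Written C4 sounds as Eb3 on the Eb alto saxophone, so concert pitches are written a major sixth up.
C#4 to A#4
E4 to C#5
A#3 to F##4
C4 to A4
F#3 to D#4
F4 to D5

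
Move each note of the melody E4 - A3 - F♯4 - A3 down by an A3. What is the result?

E4 to Cb4
A3 to Fb3
F#4 to Db4
A3 to Fb3

Cb4 Fb3 Db4 Fb3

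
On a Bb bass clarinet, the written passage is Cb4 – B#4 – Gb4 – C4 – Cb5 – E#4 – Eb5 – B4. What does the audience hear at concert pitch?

Bbb2 A#3 Fb3 Bb2 Bbb3 D#3 Db4 A3

Written C4 on the Bb bass clarinet sounds as Bb2, a major ninth lower; apply that shift to every note.
Cb4 to Bbb2
B#4 to A#3
Gb4 to Fb3
C4 to Bb2
Cb5 to Bbb3
E#4 to D#3
Eb5 to Db4
B4 to A3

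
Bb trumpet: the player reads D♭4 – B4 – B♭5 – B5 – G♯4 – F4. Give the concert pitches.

The Bb trumpet sounds a major second below written, so transpose each written note down a major second.
Db4 gives Cb4
B4 gives A4
Bb5 gives Ab5
B5 gives A5
G#4 gives F#4
F4 gives Eb4

Cb4 A4 Ab5 A5 F#4 Eb4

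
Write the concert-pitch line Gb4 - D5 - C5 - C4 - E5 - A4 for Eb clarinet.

Eb4 B4 A4 A3 C#5 F#4

The Eb clarinet sounds a minor third above written, so the written part must be a minor third below concert — transpose each note down.
Gb4 -> Eb4
D5 -> B4
C5 -> A4
C4 -> A3
E5 -> C#5
A4 -> F#4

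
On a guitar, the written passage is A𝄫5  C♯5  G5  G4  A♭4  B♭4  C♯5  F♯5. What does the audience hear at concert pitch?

Abb4 C#4 G4 G3 Ab3 Bb3 C#4 F#4

Written C4 on the guitar sounds as C3, a perfect octave lower; apply that shift to every note.
Abb5 -> Abb4
C#5 -> C#4
G5 -> G4
G4 -> G3
Ab4 -> Ab3
Bb4 -> Bb3
C#5 -> C#4
F#5 -> F#4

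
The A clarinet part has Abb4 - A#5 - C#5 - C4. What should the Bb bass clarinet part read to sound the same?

First find concert pitch: the A clarinet sounds a minor third below written, so Abb4 A#5 C#5 C4 sounds Fb4 F##5 A#4 A3.
Then write for Bb bass clarinet: it sounds a major ninth below written, so the part must be a major ninth above concert.
Fb4 → Gb5
F##5 → G##6
A#4 → B#5
A3 → B4

Gb5 G##6 B#5 B4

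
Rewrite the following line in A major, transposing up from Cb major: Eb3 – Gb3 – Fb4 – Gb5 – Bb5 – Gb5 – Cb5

Cb major to A major up is an augmented sixth, so every note moves up by that interval.
Eb3 to C#4
Gb3 to E4
Fb4 to D5
Gb5 to E6
Bb5 to G#6
Gb5 to E6
Cb5 to A5

C#4 E4 D5 E6 G#6 E6 A5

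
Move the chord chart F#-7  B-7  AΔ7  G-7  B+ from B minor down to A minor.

E-7 A-7 GΔ7 F-7 A+

B minor down to A minor is a major second; each chord root moves by that interval while the quality stays the same.
F#-7: root F# down a major second → E, giving E-7.
B-7: root B down a major second → A, giving A-7.
AΔ7: root A down a major second → G, giving GΔ7.
G-7: root G down a major second → F, giving F-7.
B+: root B down a major second → A, giving A+.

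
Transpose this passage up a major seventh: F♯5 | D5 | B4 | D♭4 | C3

E#6 C#6 A#5 C5 B3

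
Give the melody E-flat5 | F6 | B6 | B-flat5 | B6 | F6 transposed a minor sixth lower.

G4 A5 D#6 D5 D#6 A5

Eb5 -> G4
F6 -> A5
B6 -> D#6
Bb5 -> D5
B6 -> D#6
F6 -> A5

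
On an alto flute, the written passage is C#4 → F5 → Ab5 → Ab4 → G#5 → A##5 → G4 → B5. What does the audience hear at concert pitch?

Written C4 on the alto flute sounds as G3, a perfect fourth lower; apply that shift to every note.
C#4 to G#3
F5 to C5
Ab5 to Eb5
Ab4 to Eb4
G#5 to D#5
A##5 to E##5
G4 to D4
B5 to F#5

G#3 C5 Eb5 Eb4 D#5 E##5 D4 F#5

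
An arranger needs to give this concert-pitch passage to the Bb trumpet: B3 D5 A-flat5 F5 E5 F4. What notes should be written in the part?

C#4 E5 Bb5 G5 F#5 G4

Written C4 sounds as Bb3 on the Bb trumpet, so concert pitches are written a major second up.
B3 to C#4
D5 to E5
Ab5 to Bb5
F5 to G5
E5 to F#5
F4 to G4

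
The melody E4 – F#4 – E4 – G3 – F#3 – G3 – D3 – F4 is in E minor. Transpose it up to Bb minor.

From E up to Bb is a diminished fifth; apply that to each pitch.
E4 → Bb4
F#4 → C5
E4 → Bb4
G3 → Db4
F#3 → C4
G3 → Db4
D3 → Ab3
F4 → Cb5

Bb4 C5 Bb4 Db4 C4 Db4 Ab3 Cb5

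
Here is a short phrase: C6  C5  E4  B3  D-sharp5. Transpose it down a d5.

C6: a fifth down reaches F, and 6 semitones makes it F#5.
C5 down a diminished fifth is F#4.
A diminished fifth down from E4 gives A#3.
A diminished fifth down from B3 gives E#3.
A diminished fifth down from D#5 gives G##4.

F#5 F#4 A#3 E#3 G##4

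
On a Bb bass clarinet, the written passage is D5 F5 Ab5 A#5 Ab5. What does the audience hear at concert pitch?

Written C4 on the Bb bass clarinet sounds as Bb2, a major ninth lower; apply that shift to every note.
D5 becomes C4
F5 becomes Eb4
Ab5 becomes Gb4
A#5 becomes G#4
Ab5 becomes Gb4

C4 Eb4 Gb4 G#4 Gb4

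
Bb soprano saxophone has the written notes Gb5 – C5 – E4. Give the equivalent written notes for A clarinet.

Abb5 Db5 F4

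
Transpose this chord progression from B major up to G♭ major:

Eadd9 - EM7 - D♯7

Cbadd9 CbM7 Bb7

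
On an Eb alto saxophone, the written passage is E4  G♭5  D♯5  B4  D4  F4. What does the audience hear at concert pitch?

The Eb alto saxophone sounds a major sixth below written, so transpose each written note down a major sixth.
E4 gives G3
Gb5 gives Bbb4
D#5 gives F#4
B4 gives D4
D4 gives F3
F4 gives Ab3

G3 Bbb4 F#4 D4 F3 Ab3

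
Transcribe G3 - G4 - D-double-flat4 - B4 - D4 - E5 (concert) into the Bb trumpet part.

A3 A4 Ebb4 C#5 E4 F#5

The Bb trumpet sounds a major second below written, so the written part must be a major second above concert — transpose each note up.
G3 → A3
G4 → A4
Dbb4 → Ebb4
B4 → C#5
D4 → E4
E5 → F#5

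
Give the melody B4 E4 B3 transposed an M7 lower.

C4 F3 C3

B4 down a major seventh is C4.
E4 down a major seventh is F3.
B3: a seventh down reaches C, and 11 semitones makes it C3.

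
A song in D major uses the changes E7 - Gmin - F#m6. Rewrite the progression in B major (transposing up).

C#7 Emin D#m6

D major up to B major is a major sixth; each chord root moves by that interval while the quality stays the same.
E7: root E up a major sixth → C#, giving C#7.
Gmin: root G up a major sixth → E, giving Emin.
F#m6: root F# up a major sixth → D#, giving D#m6.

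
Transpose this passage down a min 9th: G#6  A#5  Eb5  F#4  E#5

F##5 G##4 D4 E#3 D##4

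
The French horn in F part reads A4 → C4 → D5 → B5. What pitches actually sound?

D4 F3 G4 E5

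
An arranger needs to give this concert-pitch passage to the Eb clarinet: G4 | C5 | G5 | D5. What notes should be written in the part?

E4 A4 E5 B4

The Eb clarinet sounds a minor third above written, so the written part must be a minor third below concert — transpose each note down.
G4 -> E4
C5 -> A4
G5 -> E5
D5 -> B4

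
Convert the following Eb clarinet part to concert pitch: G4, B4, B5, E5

Bb4 D5 D6 G5

The Eb clarinet sounds a minor third above written, so transpose each written note up a minor third.
G4 -> Bb4
B4 -> D5
B5 -> D6
E5 -> G5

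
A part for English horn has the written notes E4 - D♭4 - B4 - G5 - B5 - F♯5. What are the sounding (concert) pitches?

A3 Gb3 E4 C5 E5 B4

Written C4 on the English horn sounds as F3, a perfect fifth lower; apply that shift to every note.
E4 becomes A3
Db4 becomes Gb3
B4 becomes E4
G5 becomes C5
B5 becomes E5
F#5 becomes B4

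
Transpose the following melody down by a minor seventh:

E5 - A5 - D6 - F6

E5 → F#4
A5 → B4
D6 → E5
F6 → G5

F#4 B4 E5 G5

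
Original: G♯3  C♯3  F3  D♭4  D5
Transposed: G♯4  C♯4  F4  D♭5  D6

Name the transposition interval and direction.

From G#3 to G#4 is 8 letter names — an octave of some quality.
G#3 to G#4 is 12 semitones, which makes it a perfect octave; the second version is higher, so the direction is up.
Checking another pair — D5 → D6 — gives the same interval.

up a perfect octave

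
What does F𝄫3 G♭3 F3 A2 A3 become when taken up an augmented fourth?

Fbb3 -> Bbb3
Gb3 -> C4
F3 -> B3
A2 -> D#3
A3 -> D#4

Bbb3 C4 B3 D#3 D#4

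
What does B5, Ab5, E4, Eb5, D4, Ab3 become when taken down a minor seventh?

C#5 Bb4 F#3 F4 E3 Bb2

B5: a seventh down reaches C, and 10 semitones makes it C#5.
Ab5: a seventh down reaches B, and 10 semitones makes it Bb4.
E4: a seventh down reaches F, and 10 semitones makes it F#3.
Eb5 down a minor seventh is F4.
A minor seventh down from D4 gives E3.
Ab3 down a minor seventh is Bb2.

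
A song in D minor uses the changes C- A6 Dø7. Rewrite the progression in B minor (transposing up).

D minor up to B minor is a major sixth; each chord root moves by that interval while the quality stays the same.
C-: root C up a major sixth → A, giving A-.
A6: root A up a major sixth → F#, giving F#6.
Dø7: root D up a major sixth → B, giving Bø7.

A- F#6 Bø7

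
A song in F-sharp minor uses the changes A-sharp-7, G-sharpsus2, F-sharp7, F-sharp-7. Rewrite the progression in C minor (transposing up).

E-7 Dsus2 C7 C-7

F-sharp minor up to C minor is a diminished fifth; each chord root moves by that interval while the quality stays the same.
A-sharp-7: root A-sharp up a diminished fifth → E, giving E-7.
G-sharpsus2: root G-sharp up a diminished fifth → D, giving Dsus2.
F-sharp7: root F-sharp up a diminished fifth → C, giving C7.
F-sharp-7: root F-sharp up a diminished fifth → C, giving C-7.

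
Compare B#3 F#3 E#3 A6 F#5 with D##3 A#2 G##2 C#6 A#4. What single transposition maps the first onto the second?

Take the first pair: B#3 → D##3. B to D spans 6 letter names, so the interval is some kind of sixth.
D##3 to B#3 is 8 semitones, which makes it a minor sixth; the second version is lower, so the direction is down.
Checking another pair — F#5 → A#4 — gives the same interval.

down a minor sixth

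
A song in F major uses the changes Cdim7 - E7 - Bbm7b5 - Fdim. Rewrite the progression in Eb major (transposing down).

Bbdim7 D7 Abm7b5 Ebdim

F major down to Eb major is a major second; each chord root moves by that interval while the quality stays the same.
Cdim7: root C down a major second → Bb, giving Bbdim7.
E7: root E down a major second → D, giving D7.
Bbm7b5: root Bb down a major second → Ab, giving Abm7b5.
Fdim: root F down a major second → Eb, giving Ebdim.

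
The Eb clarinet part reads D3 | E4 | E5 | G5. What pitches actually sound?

F3 G4 G5 Bb5

The Eb clarinet sounds a minor third above written, so transpose each written note up a minor third.
D3 → F3
E4 → G4
E5 → G5
G5 → Bb5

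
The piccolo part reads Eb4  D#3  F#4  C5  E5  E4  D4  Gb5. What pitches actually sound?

Eb5 D#4 F#5 C6 E6 E5 D5 Gb6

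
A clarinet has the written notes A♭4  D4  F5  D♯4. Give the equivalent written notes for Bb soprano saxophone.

First find concert pitch: the A clarinet sounds a minor third below written, so A♭4 D4 F5 D♯4 sounds F4 B3 D5 B#3.
Then write for Bb soprano saxophone: it sounds a major second below written, so the part must be a major second above concert.
F4 → G4
B3 → C#4
D5 → E5
B#3 → C##4

G4 C#4 E5 C##4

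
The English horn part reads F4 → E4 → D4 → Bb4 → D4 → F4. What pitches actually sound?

Bb3 A3 G3 Eb4 G3 Bb3

Written C4 on the English horn sounds as F3, a perfect fifth lower; apply that shift to every note.
F4 gives Bb3
E4 gives A3
D4 gives G3
Bb4 gives Eb4
D4 gives G3
F4 gives Bb3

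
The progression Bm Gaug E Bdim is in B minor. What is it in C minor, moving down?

Cm Abaug F Cdim

B minor down to C minor is a major seventh; each chord root moves by that interval while the quality stays the same.
Bm: root B down a major seventh → C, giving Cm.
Gaug: root G down a major seventh → Ab, giving Abaug.
E: root E down a major seventh → F, giving F.
Bdim: root B down a major seventh → C, giving Cdim.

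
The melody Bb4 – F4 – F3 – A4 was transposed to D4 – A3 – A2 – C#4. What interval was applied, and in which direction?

Take the first pair: Bb4 → D4. B to D spans 6 letter names, so the interval is some kind of sixth.
D4 to Bb4 is 8 semitones, which makes it a minor sixth; the second version is lower, so the direction is down.
Checking another pair — A4 → C#4 — gives the same interval.

down a minor sixth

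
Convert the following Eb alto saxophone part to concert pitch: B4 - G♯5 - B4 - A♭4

The Eb alto saxophone sounds a major sixth below written, so transpose each written note down a major sixth.
B4 to D4
G#5 to B4
B4 to D4
Ab4 to Cb4

D4 B4 D4 Cb4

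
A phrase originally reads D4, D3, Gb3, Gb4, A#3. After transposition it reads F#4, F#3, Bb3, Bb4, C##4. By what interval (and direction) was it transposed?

Take the first pair: D4 → F#4. D to F spans 3 letter names, so the interval is some kind of third.
D4 to F#4 is 4 semitones, which makes it a major third; the second version is higher, so the direction is up.
Checking another pair — A#3 → C##4 — gives the same interval.

up a major third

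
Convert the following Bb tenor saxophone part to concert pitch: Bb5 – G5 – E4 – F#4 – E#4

Written C4 on the Bb tenor saxophone sounds as Bb2, a major ninth lower; apply that shift to every note.
Bb5 becomes Ab4
G5 becomes F4
E4 becomes D3
F#4 becomes E3
E#4 becomes D#3

Ab4 F4 D3 E3 D#3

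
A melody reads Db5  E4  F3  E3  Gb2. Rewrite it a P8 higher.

Db5 up a perfect octave is Db6.
A perfect octave up from E4 gives E5.
A perfect octave up from F3 gives F4.
E3: an octave up reaches E, and 12 semitones makes it E4.
A perfect octave up from Gb2 gives Gb3.

Db6 E5 F4 E4 Gb3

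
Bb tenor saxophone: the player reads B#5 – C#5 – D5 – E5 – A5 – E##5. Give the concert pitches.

A#4 B3 C4 D4 G4 D##4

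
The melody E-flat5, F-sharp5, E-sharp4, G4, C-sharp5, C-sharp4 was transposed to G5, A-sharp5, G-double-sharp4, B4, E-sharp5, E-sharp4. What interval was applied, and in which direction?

up a major third

Take the first pair: Eb5 → G5. E to G spans 3 letter names, so the interval is some kind of third.
Eb5 to G5 is 4 semitones, which makes it a major third; the second version is higher, so the direction is up.
Checking another pair — C#4 → E#4 — gives the same interval.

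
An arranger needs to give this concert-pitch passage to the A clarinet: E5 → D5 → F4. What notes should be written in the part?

G5 F5 Ab4

The A clarinet sounds a minor third below written, so the written part must be a minor third above concert — transpose each note up.
E5 to G5
D5 to F5
F4 to Ab4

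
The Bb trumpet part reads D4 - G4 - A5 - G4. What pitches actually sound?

C4 F4 G5 F4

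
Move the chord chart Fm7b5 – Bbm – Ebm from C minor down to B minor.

C minor down to B minor is a minor second; each chord root moves by that interval while the quality stays the same.
Fm7b5: root F down a minor second → E, giving Em7b5.
Bbm: root Bb down a minor second → A, giving Am.
Ebm: root Eb down a minor second → D, giving Dm.

Em7b5 Am Dm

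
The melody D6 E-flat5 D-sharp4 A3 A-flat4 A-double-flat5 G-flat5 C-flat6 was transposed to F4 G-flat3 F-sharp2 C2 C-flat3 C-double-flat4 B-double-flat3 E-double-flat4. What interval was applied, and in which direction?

down a major thirteenth

Take the first pair: D6 → F4. D to F spans 13 letter names, so the interval is some kind of thirteenth.
F4 to D6 is 21 semitones, which makes it a major thirteenth; the second version is lower, so the direction is down.
Checking another pair — Cb6 → Ebb4 — gives the same interval.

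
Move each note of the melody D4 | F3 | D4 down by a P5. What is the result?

G3 Bb2 G3

D4 -> G3
F3 -> Bb2
D4 -> G3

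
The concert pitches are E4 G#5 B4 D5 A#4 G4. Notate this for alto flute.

A4 C#6 E5 G5 D#5 C5

The alto flute sounds a perfect fourth below written, so the written part must be a perfect fourth above concert — transpose each note up.
E4 -> A4
G#5 -> C#6
B4 -> E5
D5 -> G5
A#4 -> D#5
G4 -> C5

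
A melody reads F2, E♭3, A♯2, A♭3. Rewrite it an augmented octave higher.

An augmented octave up from F2 gives F#3.
Eb3: an octave up reaches E, and 13 semitones makes it E4.
A#2 up an augmented octave is A##3.
Ab3: an octave up reaches A, and 13 semitones makes it A4.

F#3 E4 A##3 A4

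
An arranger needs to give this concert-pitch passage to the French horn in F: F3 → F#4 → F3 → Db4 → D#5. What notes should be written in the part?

C4 C#5 C4 Ab4 A#5

The French horn in F sounds a perfect fifth below written, so the written part must be a perfect fifth above concert — transpose each note up.
F3 becomes C4
F#4 becomes C#5
F3 becomes C4
Db4 becomes Ab4
D#5 becomes A#5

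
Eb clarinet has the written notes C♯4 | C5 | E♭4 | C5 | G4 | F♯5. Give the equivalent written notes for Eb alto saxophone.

C#5 C6 Eb5 C6 G5 F#6

First find concert pitch: the Eb clarinet sounds a minor third above written, so C♯4 C5 E♭4 C5 G4 F♯5 sounds E4 Eb5 Gb4 Eb5 Bb4 A5.
Then write for Eb alto saxophone: it sounds a major sixth below written, so the part must be a major sixth above concert.
E4 → C#5
Eb5 → C6
Gb4 → Eb5
Eb5 → C6
Bb4 → G5
A5 → F#6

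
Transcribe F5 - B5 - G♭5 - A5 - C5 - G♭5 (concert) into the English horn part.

C6 F#6 Db6 E6 G5 Db6

Written C4 sounds as F3 on the English horn, so concert pitches are written a perfect fifth up.
F5 → C6
B5 → F#6
Gb5 → Db6
A5 → E6
C5 → G5
Gb5 → Db6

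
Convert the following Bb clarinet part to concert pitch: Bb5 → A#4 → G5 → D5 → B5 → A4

Ab5 G#4 F5 C5 A5 G4

The Bb clarinet sounds a major second below written, so transpose each written note down a major second.
Bb5 gives Ab5
A#4 gives G#4
G5 gives F5
D5 gives C5
B5 gives A5
A4 gives G4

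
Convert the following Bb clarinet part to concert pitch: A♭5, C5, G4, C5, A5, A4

Gb5 Bb4 F4 Bb4 G5 G4

Written C4 on the Bb clarinet sounds as Bb3, a major second lower; apply that shift to every note.
Ab5 gives Gb5
C5 gives Bb4
G4 gives F4
C5 gives Bb4
A5 gives G5
A4 gives G4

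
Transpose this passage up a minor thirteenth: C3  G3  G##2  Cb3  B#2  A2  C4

Ab4 Eb5 E#4 Abb4 G#4 F4 Ab5

C3 → Ab4
G3 → Eb5
G##2 → E#4
Cb3 → Abb4
B#2 → G#4
A2 → F4
C4 → Ab5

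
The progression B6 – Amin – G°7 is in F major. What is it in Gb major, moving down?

F major down to Gb major is a major seventh; each chord root moves by that interval while the quality stays the same.
B6: root B down a major seventh → C, giving C6.
Amin: root A down a major seventh → Bb, giving Bbmin.
G°7: root G down a major seventh → Ab, giving Ab°7.

C6 Bbmin Ab°7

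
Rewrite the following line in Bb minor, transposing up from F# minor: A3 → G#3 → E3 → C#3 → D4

Db4 C4 Ab3 F3 Gb4

F# minor to Bb minor up is a diminished fourth, so every note moves up by that interval.
A3 gives Db4
G#3 gives C4
E3 gives Ab3
C#3 gives F3
D4 gives Gb4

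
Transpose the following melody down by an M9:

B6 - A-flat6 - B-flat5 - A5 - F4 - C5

B6 gives A5
Ab6 gives Gb5
Bb5 gives Ab4
A5 gives G4
F4 gives Eb3
C5 gives Bb3

A5 Gb5 Ab4 G4 Eb3 Bb3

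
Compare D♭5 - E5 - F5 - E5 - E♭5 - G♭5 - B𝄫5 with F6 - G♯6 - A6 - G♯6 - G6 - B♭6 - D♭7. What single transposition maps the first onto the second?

up a major tenth

Take the first pair: Db5 → F6. D to F spans 10 letter names, so the interval is some kind of tenth.
Db5 to F6 is 16 semitones, which makes it a major tenth; the second version is higher, so the direction is up.
Checking another pair — Bbb5 → Db7 — gives the same interval.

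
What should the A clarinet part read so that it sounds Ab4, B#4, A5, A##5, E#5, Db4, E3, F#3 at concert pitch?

Cb5 D#5 C6 C##6 G#5 Fb4 G3 A3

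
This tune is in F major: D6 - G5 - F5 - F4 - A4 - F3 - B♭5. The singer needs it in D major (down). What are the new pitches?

B5 E5 D5 D4 F#4 D3 G5

From F down to D is a minor third; apply that to each pitch.
D6 to B5
G5 to E5
F5 to D5
F4 to D4
A4 to F#4
F3 to D3
Bb5 to G5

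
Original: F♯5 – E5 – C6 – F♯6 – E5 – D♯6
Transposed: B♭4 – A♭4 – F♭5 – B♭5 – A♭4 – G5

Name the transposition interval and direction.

down an augmented fifth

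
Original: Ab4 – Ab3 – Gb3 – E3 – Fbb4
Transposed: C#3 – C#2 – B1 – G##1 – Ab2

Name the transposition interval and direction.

down a diminished thirteenth

Take the first pair: Ab4 → C#3. A to C spans 13 letter names, so the interval is some kind of thirteenth.
C#3 to Ab4 is 19 semitones, which makes it a diminished thirteenth; the second version is lower, so the direction is down.
Checking another pair — Fbb4 → Ab2 — gives the same interval.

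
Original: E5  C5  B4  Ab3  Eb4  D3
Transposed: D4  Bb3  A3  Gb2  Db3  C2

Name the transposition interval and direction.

down a major ninth

Take the first pair: E5 → D4. E to D spans 9 letter names, so the interval is some kind of ninth.
D4 to E5 is 14 semitones, which makes it a major ninth; the second version is lower, so the direction is down.
Checking another pair — D3 → C2 — gives the same interval.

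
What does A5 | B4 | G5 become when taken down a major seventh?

Bb4 C4 Ab4

A5 -> Bb4
B4 -> C4
G5 -> Ab4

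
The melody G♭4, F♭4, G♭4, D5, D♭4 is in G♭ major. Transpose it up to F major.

From G♭ up to F is a major seventh; apply that to each pitch.
Gb4 gives F5
Fb4 gives Eb5
Gb4 gives F5
D5 gives C#6
Db4 gives C5

F5 Eb5 F5 C#6 C5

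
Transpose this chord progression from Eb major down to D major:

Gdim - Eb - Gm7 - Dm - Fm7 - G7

Eb major down to D major is a minor second; each chord root moves by that interval while the quality stays the same.
Gdim: root G down a minor second → F#, giving F#dim.
Eb: root Eb down a minor second → D, giving D.
Gm7: root G down a minor second → F#, giving F#m7.
Dm: root D down a minor second → C#, giving C#m.
Fm7: root F down a minor second → E, giving Em7.
G7: root G down a minor second → F#, giving F#7.

F#dim D F#m7 C#m Em7 F#7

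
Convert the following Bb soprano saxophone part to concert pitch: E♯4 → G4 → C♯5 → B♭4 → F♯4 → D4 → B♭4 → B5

D#4 F4 B4 Ab4 E4 C4 Ab4 A5

Written C4 on the Bb soprano saxophone sounds as Bb3, a major second lower; apply that shift to every note.
E#4 gives D#4
G4 gives F4
C#5 gives B4
Bb4 gives Ab4
F#4 gives E4
D4 gives C4
Bb4 gives Ab4
B5 gives A5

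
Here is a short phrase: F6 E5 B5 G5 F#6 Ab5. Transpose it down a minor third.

D6 C#5 G#5 E5 D#6 F5

F6 becomes D6
E5 becomes C#5
B5 becomes G#5
G5 becomes E5
F#6 becomes D#6
Ab5 becomes F5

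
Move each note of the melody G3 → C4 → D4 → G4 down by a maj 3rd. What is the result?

G3 gives Eb3
C4 gives Ab3
D4 gives Bb3
G4 gives Eb4

Eb3 Ab3 Bb3 Eb4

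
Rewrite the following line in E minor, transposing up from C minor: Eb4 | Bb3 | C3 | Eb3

G4 D4 E3 G3

From C up to E is a major third; apply that to each pitch.
Eb4 → G4
Bb3 → D4
C3 → E3
Eb3 → G3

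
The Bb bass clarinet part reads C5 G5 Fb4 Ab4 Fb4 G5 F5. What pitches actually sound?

The Bb bass clarinet sounds a major ninth below written, so transpose each written note down a major ninth.
C5 → Bb3
G5 → F4
Fb4 → Ebb3
Ab4 → Gb3
Fb4 → Ebb3
G5 → F4
F5 → Eb4

Bb3 F4 Ebb3 Gb3 Ebb3 F4 Eb4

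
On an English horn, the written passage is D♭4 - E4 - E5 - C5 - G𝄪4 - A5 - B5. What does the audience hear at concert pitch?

The English horn sounds a perfect fifth below written, so transpose each written note down a perfect fifth.
Db4 -> Gb3
E4 -> A3
E5 -> A4
C5 -> F4
G##4 -> C##4
A5 -> D5
B5 -> E5

Gb3 A3 A4 F4 C##4 D5 E5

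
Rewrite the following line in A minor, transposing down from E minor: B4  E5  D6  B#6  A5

E4 A4 G5 E#6 D5

E minor to A minor down is a perfect fifth, so every note moves down by that interval.
B4 gives E4
E5 gives A4
D6 gives G5
B#6 gives E#6
A5 gives D5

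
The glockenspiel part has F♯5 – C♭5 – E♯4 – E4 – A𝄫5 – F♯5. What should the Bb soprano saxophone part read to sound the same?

G#7 Db7 F##6 F#6 Bbb7 G#7

First find concert pitch: the glockenspiel sounds a perfect fifteenth above written, so F♯5 C♭5 E♯4 E4 A𝄫5 F♯5 sounds F#7 Cb7 E#6 E6 Abb7 F#7.
Then write for Bb soprano saxophone: it sounds a major second below written, so the part must be a major second above concert.
F#7 → G#7
Cb7 → Db7
E#6 → F##6
E6 → F#6
Abb7 → Bbb7
F#7 → G#7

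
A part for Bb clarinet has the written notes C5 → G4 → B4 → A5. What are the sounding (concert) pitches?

Bb4 F4 A4 G5

Written C4 on the Bb clarinet sounds as Bb3, a major second lower; apply that shift to every note.
C5 to Bb4
G4 to F4
B4 to A4
A5 to G5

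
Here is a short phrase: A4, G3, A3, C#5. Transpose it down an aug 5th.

Db4 Cb3 Db3 F4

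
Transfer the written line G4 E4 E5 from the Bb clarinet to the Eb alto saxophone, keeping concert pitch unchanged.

First find concert pitch: the Bb clarinet sounds a major second below written, so G4 E4 E5 sounds F4 D4 D5.
Then write for Eb alto saxophone: it sounds a major sixth below written, so the part must be a major sixth above concert.
F4 → D5
D4 → B4
D5 → B5

D5 B4 B5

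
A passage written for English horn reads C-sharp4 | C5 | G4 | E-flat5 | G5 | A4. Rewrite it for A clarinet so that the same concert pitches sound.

A3 Ab4 Eb4 Cb5 Eb5 F4

First find concert pitch: the English horn sounds a perfect fifth below written, so C-sharp4 C5 G4 E-flat5 G5 A4 sounds F#3 F4 C4 Ab4 C5 D4.
Then write for A clarinet: it sounds a minor third below written, so the part must be a minor third above concert.
F#3 → A3
F4 → Ab4
C4 → Eb4
Ab4 → Cb5
C5 → Eb5
D4 → F4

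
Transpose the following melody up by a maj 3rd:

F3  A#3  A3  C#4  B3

F3 to A3
A#3 to C##4
A3 to C#4
C#4 to E#4
B3 to D#4

A3 C##4 C#4 E#4 D#4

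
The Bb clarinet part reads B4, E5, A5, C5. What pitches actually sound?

A4 D5 G5 Bb4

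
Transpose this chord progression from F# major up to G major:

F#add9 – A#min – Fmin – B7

F# major up to G major is a minor second; each chord root moves by that interval while the quality stays the same.
F#add9: root F# up a minor second → G, giving Gadd9.
A#min: root A# up a minor second → B, giving Bmin.
Fmin: root F up a minor second → Gb, giving Gbmin.
B7: root B up a minor second → C, giving C7.

Gadd9 Bmin Gbmin C7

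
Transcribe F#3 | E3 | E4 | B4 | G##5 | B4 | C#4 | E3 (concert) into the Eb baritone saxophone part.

D#5 C#5 C#6 G#6 E##7 G#6 A#5 C#5

Written C4 sounds as Eb2 on the Eb baritone saxophone, so concert pitches are written a major thirteenth up.
F#3 -> D#5
E3 -> C#5
E4 -> C#6
B4 -> G#6
G##5 -> E##7
B4 -> G#6
C#4 -> A#5
E3 -> C#5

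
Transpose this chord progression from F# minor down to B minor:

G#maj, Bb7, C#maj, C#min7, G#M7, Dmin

C#maj Eb7 F#maj F#min7 C#M7 Gmin

F# minor down to B minor is a perfect fifth; each chord root moves by that interval while the quality stays the same.
G#maj: root G# down a perfect fifth → C#, giving C#maj.
Bb7: root Bb down a perfect fifth → Eb, giving Eb7.
C#maj: root C# down a perfect fifth → F#, giving F#maj.
C#min7: root C# down a perfect fifth → F#, giving F#min7.
G#M7: root G# down a perfect fifth → C#, giving C#M7.
Dmin: root D down a perfect fifth → G, giving Gmin.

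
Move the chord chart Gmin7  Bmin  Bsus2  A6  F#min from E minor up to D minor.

Fmin7 Amin Asus2 G6 Emin

E minor up to D minor is a minor seventh; each chord root moves by that interval while the quality stays the same.
Gmin7: root G up a minor seventh → F, giving Fmin7.
Bmin: root B up a minor seventh → A, giving Amin.
Bsus2: root B up a minor seventh → A, giving Asus2.
A6: root A up a minor seventh → G, giving G6.
F#min: root F# up a minor seventh → E, giving Emin.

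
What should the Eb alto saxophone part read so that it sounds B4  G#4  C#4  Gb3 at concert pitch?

The Eb alto saxophone sounds a major sixth below written, so the written part must be a major sixth above concert — transpose each note up.
B4 to G#5
G#4 to E#5
C#4 to A#4
Gb3 to Eb4

G#5 E#5 A#4 Eb4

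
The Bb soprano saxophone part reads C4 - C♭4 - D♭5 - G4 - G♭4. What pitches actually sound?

Bb3 Bbb3 Cb5 F4 Fb4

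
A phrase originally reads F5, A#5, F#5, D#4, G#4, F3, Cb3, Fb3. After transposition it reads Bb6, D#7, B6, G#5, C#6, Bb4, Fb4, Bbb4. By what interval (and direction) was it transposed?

up a perfect eleventh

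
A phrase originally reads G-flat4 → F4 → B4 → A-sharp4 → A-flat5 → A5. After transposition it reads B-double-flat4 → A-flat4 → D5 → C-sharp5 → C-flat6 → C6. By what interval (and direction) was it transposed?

From Gb4 to Bbb4 is 3 letter names — a third of some quality.
Gb4 to Bbb4 is 3 semitones, which makes it a minor third; the second version is higher, so the direction is up.
Checking another pair — A5 → C6 — gives the same interval.

up a minor third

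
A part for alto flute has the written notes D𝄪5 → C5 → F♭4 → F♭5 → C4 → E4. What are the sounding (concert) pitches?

The alto flute sounds a perfect fourth below written, so transpose each written note down a perfect fourth.
D##5 -> A##4
C5 -> G4
Fb4 -> Cb4
Fb5 -> Cb5
C4 -> G3
E4 -> B3

A##4 G4 Cb4 Cb5 G3 B3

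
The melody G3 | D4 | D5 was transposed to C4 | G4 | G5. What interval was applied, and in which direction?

up a perfect fourth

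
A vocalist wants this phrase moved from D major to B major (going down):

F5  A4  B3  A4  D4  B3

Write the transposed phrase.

D5 F#4 G#3 F#4 B3 G#3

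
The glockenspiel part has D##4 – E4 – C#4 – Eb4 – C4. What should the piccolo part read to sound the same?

D##5 E5 C#5 Eb5 C5

First find concert pitch: the glockenspiel sounds a perfect fifteenth above written, so D##4 E4 C#4 Eb4 C4 sounds D##6 E6 C#6 Eb6 C6.
Then write for piccolo: it sounds a perfect octave above written, so the part must be a perfect octave below concert.
D##6 → D##5
E6 → E5
C#6 → C#5
Eb6 → Eb5
C6 → C5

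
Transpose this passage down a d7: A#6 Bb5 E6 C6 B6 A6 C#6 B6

A#6 -> B##5
Bb5 -> C#5
E6 -> F##5
C6 -> D#5
B6 -> C##6
A6 -> B#5
C#6 -> D##5
B6 -> C##6

B##5 C#5 F##5 D#5 C##6 B#5 D##5 C##6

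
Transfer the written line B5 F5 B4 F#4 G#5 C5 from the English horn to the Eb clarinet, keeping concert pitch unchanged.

C#5 G4 C#4 G#3 A#4 D4

First find concert pitch: the English horn sounds a perfect fifth below written, so B5 F5 B4 F#4 G#5 C5 sounds E5 Bb4 E4 B3 C#5 F4.
Then write for Eb clarinet: it sounds a minor third above written, so the part must be a minor third below concert.
E5 → C#5
Bb4 → G4
E4 → C#4
B3 → G#3
C#5 → A#4
F4 → D4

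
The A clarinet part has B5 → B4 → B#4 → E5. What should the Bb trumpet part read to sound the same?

First find concert pitch: the A clarinet sounds a minor third below written, so B5 B4 B#4 E5 sounds G#5 G#4 G##4 C#5.
Then write for Bb trumpet: it sounds a major second below written, so the part must be a major second above concert.
G#5 → A#5
G#4 → A#4
G##4 → A##4
C#5 → D#5

A#5 A#4 A##4 D#5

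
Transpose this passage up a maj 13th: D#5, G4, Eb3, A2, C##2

B#6 E6 C5 F#4 A##3

D#5 -> B#6
G4 -> E6
Eb3 -> C5
A2 -> F#4
C##2 -> A##3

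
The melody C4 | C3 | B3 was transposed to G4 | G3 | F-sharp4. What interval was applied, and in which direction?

up a perfect fifth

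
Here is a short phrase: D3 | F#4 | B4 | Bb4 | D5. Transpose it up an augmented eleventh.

G#4 B#5 E#6 E6 G#6

D3 becomes G#4
F#4 becomes B#5
B4 becomes E#6
Bb4 becomes E6
D5 becomes G#6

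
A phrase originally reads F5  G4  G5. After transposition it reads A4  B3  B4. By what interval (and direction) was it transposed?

down a minor sixth

From F5 to A4 is 6 letter names — a sixth of some quality.
A4 to F5 is 8 semitones, which makes it a minor sixth; the second version is lower, so the direction is down.
Checking another pair — G5 → B4 — gives the same interval.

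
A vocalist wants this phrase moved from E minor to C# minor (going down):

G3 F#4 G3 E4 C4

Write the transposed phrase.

E minor to C# minor down is a minor third, so every note moves down by that interval.
G3 -> E3
F#4 -> D#4
G3 -> E3
E4 -> C#4
C4 -> A3

E3 D#4 E3 C#4 A3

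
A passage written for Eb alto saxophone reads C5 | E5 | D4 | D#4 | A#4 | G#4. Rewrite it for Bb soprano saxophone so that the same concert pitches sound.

First find concert pitch: the Eb alto saxophone sounds a major sixth below written, so C5 E5 D4 D#4 A#4 G#4 sounds Eb4 G4 F3 F#3 C#4 B3.
Then write for Bb soprano saxophone: it sounds a major second below written, so the part must be a major second above concert.
Eb4 → F4
G4 → A4
F3 → G3
F#3 → G#3
C#4 → D#4
B3 → C#4

F4 A4 G3 G#3 D#4 C#4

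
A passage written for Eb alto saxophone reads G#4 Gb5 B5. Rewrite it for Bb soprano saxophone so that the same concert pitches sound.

C#4 Cb5 E5

First find concert pitch: the Eb alto saxophone sounds a major sixth below written, so G#4 Gb5 B5 sounds B3 Bbb4 D5.
Then write for Bb soprano saxophone: it sounds a major second below written, so the part must be a major second above concert.
B3 → C#4
Bbb4 → Cb5
D5 → E5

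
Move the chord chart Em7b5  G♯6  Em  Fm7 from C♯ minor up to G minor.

C♯ minor up to G minor is a diminished fifth; each chord root moves by that interval while the quality stays the same.
Em7b5: root E up a diminished fifth → Bb, giving Bbm7b5.
G♯6: root G♯ up a diminished fifth → D, giving D6.
Em: root E up a diminished fifth → Bb, giving Bbm.
Fm7: root F up a diminished fifth → Cb, giving Cbm7.

Bbm7b5 D6 Bbm Cbm7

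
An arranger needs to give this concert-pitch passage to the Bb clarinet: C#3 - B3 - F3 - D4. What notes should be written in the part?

D#3 C#4 G3 E4

Written C4 sounds as Bb3 on the Bb clarinet, so concert pitches are written a major second up.
C#3 -> D#3
B3 -> C#4
F3 -> G3
D4 -> E4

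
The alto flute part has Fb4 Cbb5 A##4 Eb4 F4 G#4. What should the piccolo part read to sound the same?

First find concert pitch: the alto flute sounds a perfect fourth below written, so Fb4 Cbb5 A##4 Eb4 F4 G#4 sounds Cb4 Gbb4 E##4 Bb3 C4 D#4.
Then write for piccolo: it sounds a perfect octave above written, so the part must be a perfect octave below concert.
Cb4 → Cb3
Gbb4 → Gbb3
E##4 → E##3
Bb3 → Bb2
C4 → C3
D#4 → D#3

Cb3 Gbb3 E##3 Bb2 C3 D#3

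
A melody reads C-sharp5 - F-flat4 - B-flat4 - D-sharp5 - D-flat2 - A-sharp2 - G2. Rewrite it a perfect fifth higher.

G#5 Cb5 F5 A#5 Ab2 E#3 D3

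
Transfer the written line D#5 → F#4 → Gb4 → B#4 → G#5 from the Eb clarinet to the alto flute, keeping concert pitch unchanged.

B5 D5 Ebb5 G#5 E6

First find concert pitch: the Eb clarinet sounds a minor third above written, so D#5 F#4 Gb4 B#4 G#5 sounds F#5 A4 Bbb4 D#5 B5.
Then write for alto flute: it sounds a perfect fourth below written, so the part must be a perfect fourth above concert.
F#5 → B5
A4 → D5
Bbb4 → Ebb5
D#5 → G#5
B5 → E6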